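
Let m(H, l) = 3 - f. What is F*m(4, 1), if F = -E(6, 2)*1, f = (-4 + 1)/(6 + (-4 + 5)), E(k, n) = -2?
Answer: 48/7 ≈ 6.8571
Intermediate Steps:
f = -3/7 (f = -3/(6 + 1) = -3/7 ≈ -0.42857)
F = 2 (F = -1*(-2)*1 = 2*1 = 2)
m(H, l) = 24/7 (m(H, l) = 3 - 1*(-3/7) = 3 + 3/7 = 24/7)
F*m(4, 1) = 2*(24/7) = 48/7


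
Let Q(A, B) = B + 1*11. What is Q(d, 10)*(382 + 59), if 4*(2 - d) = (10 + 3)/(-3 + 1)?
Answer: 9261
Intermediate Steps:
d = 29/8 (d = 2 - (10 + 3)/(4*(-3 + 1)) = 2 - 13/(4*(-2)) = 2 - 13*(-1)/(4*2) = 2 - ¼*(-13/2) = 2 + 13/8 = 29/8 ≈ 3.6250)
Q(A, B) = 11 + B (Q(A, B) = B + 11 = 11 + B)
Q(d, 10)*(382 + 59) = (11 + 10)*(382 + 59) = 21*441 = 9261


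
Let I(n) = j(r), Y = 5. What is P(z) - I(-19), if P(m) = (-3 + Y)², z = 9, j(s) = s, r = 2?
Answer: 2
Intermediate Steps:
P(m) = 4 (P(m) = (-3 + 5)² = 2² = 4)
I(n) = 2
P(z) - I(-19) = 4 - 1*2 = 4 - 2 = 2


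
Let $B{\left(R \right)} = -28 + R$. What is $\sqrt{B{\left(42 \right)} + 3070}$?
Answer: $2 \sqrt{771} \approx 55.534$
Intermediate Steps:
$\sqrt{B{\left(42 \right)} + 3070} = \sqrt{\left(-28 + 42\right) + 3070} = \sqrt{14 + 3070} = \sqrt{3084} = 2 \sqrt{771}$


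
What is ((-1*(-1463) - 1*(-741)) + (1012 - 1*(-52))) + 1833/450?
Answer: 490811/150 ≈ 3272.1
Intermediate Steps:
((-1*(-1463) - 1*(-741)) + (1012 - 1*(-52))) + 1833/450 = ((1463 + 741) + (1012 + 52)) + 1833*(1/450) = (2204 + 1064) + 611/150 = 3268 + 611/150 = 490811/150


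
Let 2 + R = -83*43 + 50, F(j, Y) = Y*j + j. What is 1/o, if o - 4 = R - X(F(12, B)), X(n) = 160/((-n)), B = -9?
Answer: -3/10556 ≈ -0.00028420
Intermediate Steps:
F(j, Y) = j + Y*j
X(n) = -160/n (X(n) = 160*(-1/n) = -160/n)
R = -3521 (R = -2 + (-83*43 + 50) = -2 + (-3569 + 50) = -2 - 3519 = -3521)
o = -10556/3 (o = 4 + (-3521 - (-160)/(12*(1 - 9))) = 4 + (-3521 - (-160)/(12*(-8))) = 4 + (-3521 - (-160)/(-96)) = 4 + (-3521 - (-160)*(-1)/96) = 4 + (-3521 - 1*5/3) = 4 + (-3521 - 5/3) = 4 - 10568/3 = -10556/3 ≈ -3518.7)
1/o = 1/(-10556/3) = -3/10556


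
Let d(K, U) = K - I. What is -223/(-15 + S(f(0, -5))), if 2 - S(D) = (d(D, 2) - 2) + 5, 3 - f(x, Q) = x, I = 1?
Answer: 223/18 ≈ 12.389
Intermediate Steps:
d(K, U) = -1 + K (d(K, U) = K - 1*1 = K - 1 = -1 + K)
f(x, Q) = 3 - x
S(D) = -D (S(D) = 2 - (((-1 + D) - 2) + 5) = 2 - ((-3 + D) + 5) = 2 - (2 + D) = 2 + (-2 - D) = -D)
-223/(-15 + S(f(0, -5))) = -223/(-15 - (3 - 1*0)) = -223/(-15 - (3 + 0)) = -223/(-15 - 1*3) = -223/(-15 - 3) = -223/(-18) = -1/18*(-223) = 223/18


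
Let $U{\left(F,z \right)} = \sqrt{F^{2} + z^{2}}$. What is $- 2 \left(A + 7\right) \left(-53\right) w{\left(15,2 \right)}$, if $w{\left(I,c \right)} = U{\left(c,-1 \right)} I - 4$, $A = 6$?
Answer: $-5512 + 20670 \sqrt{5} \approx 40708.0$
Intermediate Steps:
$w{\left(I,c \right)} = -4 + I \sqrt{1 + c^{2}}$ ($w{\left(I,c \right)} = \sqrt{c^{2} + \left(-1\right)^{2}} I - 4 = \sqrt{c^{2} + 1} I - 4 = \sqrt{1 + c^{2}} I - 4 = I \sqrt{1 + c^{2}} - 4 = -4 + I \sqrt{1 + c^{2}}$)
$- 2 \left(A + 7\right) \left(-53\right) w{\left(15,2 \right)} = - 2 \left(6 + 7\right) \left(-53\right) \left(-4 + 15 \sqrt{1 + 2^{2}}\right) = \left(-2\right) 13 \left(-53\right) \left(-4 + 15 \sqrt{1 + 4}\right) = \left(-26\right) \left(-53\right) \left(-4 + 15 \sqrt{5}\right) = 1378 \left(-4 + 15 \sqrt{5}\right) = -5512 + 20670 \sqrt{5}$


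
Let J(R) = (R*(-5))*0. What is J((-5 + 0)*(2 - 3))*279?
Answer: 0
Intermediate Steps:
J(R) = 0 (J(R) = -5*R*0 = 0)
J((-5 + 0)*(2 - 3))*279 = 0*279 = 0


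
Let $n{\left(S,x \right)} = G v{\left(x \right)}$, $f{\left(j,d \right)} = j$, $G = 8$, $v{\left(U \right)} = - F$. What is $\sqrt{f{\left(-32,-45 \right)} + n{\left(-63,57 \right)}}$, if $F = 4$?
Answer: $8 i \approx 8.0 i$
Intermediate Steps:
$v{\left(U \right)} = -4$ ($v{\left(U \right)} = \left(-1\right) 4 = -4$)
$n{\left(S,x \right)} = -32$ ($n{\left(S,x \right)} = 8 \left(-4\right) = -32$)
$\sqrt{f{\left(-32,-45 \right)} + n{\left(-63,57 \right)}} = \sqrt{-32 - 32} = \sqrt{-64} = 8 i$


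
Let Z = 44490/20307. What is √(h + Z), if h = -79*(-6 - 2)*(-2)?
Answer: I*√57815288034/6769 ≈ 35.522*I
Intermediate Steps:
h = -1264 (h = -(-632)*(-2) = -79*16 = -1264)
Z = 14830/6769 (Z = 44490*(1/20307) = 14830/6769 ≈ 2.1909)
√(h + Z) = √(-1264 + 14830/6769) = √(-8541186/6769) = I*√57815288034/6769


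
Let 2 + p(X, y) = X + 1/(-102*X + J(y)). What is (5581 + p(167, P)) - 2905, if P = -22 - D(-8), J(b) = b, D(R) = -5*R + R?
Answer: 48547007/17088 ≈ 2841.0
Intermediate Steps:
D(R) = -4*R
P = -54 (P = -22 - (-4)*(-8) = -22 - 1*32 = -22 - 32 = -54)
p(X, y) = -2 + X + 1/(y - 102*X) (p(X, y) = -2 + (X + 1/(-102*X + y)) = -2 + (X + 1/(y - 102*X)) = -2 + X + 1/(y - 102*X))
(5581 + p(167, P)) - 2905 = (5581 + (-1 - 204*167 + 2*(-54) + 102*167² - 1*167*(-54))/(-1*(-54) + 102*167)) - 2905 = (5581 + (-1 - 34068 - 108 + 102*27889 + 9018)/(54 + 17034)) - 2905 = (5581 + (-1 - 34068 - 108 + 2844678 + 9018)/17088) - 2905 = (5581 + (1/17088)*2819519) - 2905 = (5581 + 2819519/17088) - 2905 = 98187647/17088 - 2905 = 48547007/17088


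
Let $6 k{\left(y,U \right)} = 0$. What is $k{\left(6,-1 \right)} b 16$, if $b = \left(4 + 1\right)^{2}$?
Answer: $0$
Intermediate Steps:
$k{\left(y,U \right)} = 0$ ($k{\left(y,U \right)} = \frac{1}{6} \cdot 0 = 0$)
$b = 25$ ($b = 5^{2} = 25$)
$k{\left(6,-1 \right)} b 16 = 0 \cdot 25 \cdot 16 = 0 \cdot 16 = 0$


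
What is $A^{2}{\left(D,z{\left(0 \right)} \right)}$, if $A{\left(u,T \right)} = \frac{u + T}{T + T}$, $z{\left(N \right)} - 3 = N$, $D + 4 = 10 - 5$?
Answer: $\frac{4}{9} \approx 0.44444$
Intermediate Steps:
$D = 1$ ($D = -4 + \left(10 - 5\right) = -4 + 5 = 1$)
$z{\left(N \right)} = 3 + N$
$A{\left(u,T \right)} = \frac{T + u}{2 T}$
$A^{2}{\left(D,z{\left(0 \right)} \right)} = \left(\frac{\left(3 + 0\right) + 1}{2 \left(3 + 0\right)}\right)^{2} = \left(\frac{3 + 1}{2 \cdot 3}\right)^{2} = \left(\frac{1}{2} \cdot \frac{1}{3} \cdot 4\right)^{2} = \left(\frac{2}{3}\right)^{2} = \frac{4}{9}$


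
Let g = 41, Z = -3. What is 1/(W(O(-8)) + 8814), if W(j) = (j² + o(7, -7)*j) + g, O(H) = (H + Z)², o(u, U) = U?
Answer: 1/22649 ≈ 4.4152e-5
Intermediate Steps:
O(H) = (-3 + H)² (O(H) = (H - 3)² = (-3 + H)²)
W(j) = 41 + j² - 7*j (W(j) = (j² - 7*j) + 41 = 41 + j² - 7*j)
1/(W(O(-8)) + 8814) = 1/((41 + ((-3 - 8)²)² - 7*(-3 - 8)²) + 8814) = 1/((41 + ((-11)²)² - 7*(-11)²) + 8814) = 1/((41 + 121² - 7*121) + 8814) = 1/((41 + 14641 - 847) + 8814) = 1/(13835 + 8814) = 1/22649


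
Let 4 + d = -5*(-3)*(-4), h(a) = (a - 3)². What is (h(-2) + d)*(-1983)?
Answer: 77337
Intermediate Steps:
h(a) = (-3 + a)²
d = -64 (d = -4 - 5*(-3)*(-4) = -4 + 15*(-4) = -4 - 60 = -64)
(h(-2) + d)*(-1983) = ((-3 - 2)² - 64)*(-1983) = ((-5)² - 64)*(-1983) = (25 - 64)*(-1983) = -39*(-1983) = 77337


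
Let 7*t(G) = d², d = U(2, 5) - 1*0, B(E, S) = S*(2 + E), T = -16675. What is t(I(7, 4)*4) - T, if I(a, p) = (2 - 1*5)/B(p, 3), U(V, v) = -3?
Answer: 116734/7 ≈ 16676.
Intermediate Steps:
I(a, p) = -3/(6 + 3*p) (I(a, p) = (2 - 1*5)/((3*(2 + p))) = (2 - 5)/(6 + 3*p) = -3/(6 + 3*p))
d = -3 (d = -3 - 1*0 = -3 + 0 = -3)
t(G) = 9/7 (t(G) = (⅐)*(-3)² = (⅐)*9 = 9/7)
t(I(7, 4)*4) - T = 9/7 - 1*(-16675) = 9/7 + 16675 = 116734/7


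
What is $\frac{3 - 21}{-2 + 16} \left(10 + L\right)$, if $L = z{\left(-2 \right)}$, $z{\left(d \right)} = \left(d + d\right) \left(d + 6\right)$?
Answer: $\frac{54}{7} \approx 7.7143$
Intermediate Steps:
$z{\left(d \right)} = 2 d \left(6 + d\right)$
$L = -16$ ($L = 2 \left(-2\right) \left(6 - 2\right) = 2 \left(-2\right) 4 = -16$)
$\frac{3 - 21}{-2 + 16} \left(10 + L\right) = \frac{3 - 21}{-2 + 16} \left(10 - 16\right) = - \frac{18}{14} \left(-6\right) = \left(-18\right) \frac{1}{14} \left(-6\right) = \left(- \frac{9}{7}\right) \left(-6\right) = \frac{54}{7}$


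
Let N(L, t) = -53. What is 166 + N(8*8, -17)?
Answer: 113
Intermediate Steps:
166 + N(8*8, -17) = 166 - 53 = 113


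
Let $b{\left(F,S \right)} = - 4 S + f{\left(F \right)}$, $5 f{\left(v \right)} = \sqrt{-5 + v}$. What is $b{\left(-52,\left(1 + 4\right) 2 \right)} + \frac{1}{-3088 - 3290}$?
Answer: $- \frac{255121}{6378} + \frac{i \sqrt{57}}{5} \approx -40.0 + 1.51 i$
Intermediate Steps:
$f{\left(v \right)} = \frac{\sqrt{-5 + v}}{5}$
$b{\left(F,S \right)} = - 4 S + \frac{\sqrt{-5 + F}}{5}$
$b{\left(-52,\left(1 + 4\right) 2 \right)} + \frac{1}{-3088 - 3290} = \left(- 4 \left(1 + 4\right) 2 + \frac{\sqrt{-5 - 52}}{5}\right) + \frac{1}{-3088 - 3290} = \left(- 4 \cdot 5 \cdot 2 + \frac{\sqrt{-57}}{5}\right) + \frac{1}{-6378} = \left(\left(-4\right) 10 + \frac{i \sqrt{57}}{5}\right) - \frac{1}{6378} = \left(-40 + \frac{i \sqrt{57}}{5}\right) - \frac{1}{6378} = - \frac{255121}{6378} + \frac{i \sqrt{57}}{5}$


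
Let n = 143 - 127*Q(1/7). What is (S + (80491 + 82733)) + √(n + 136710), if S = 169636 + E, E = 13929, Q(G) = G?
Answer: 346789 + 2*√1676227/7 ≈ 3.4716e+5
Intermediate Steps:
n = 874/7 (n = 143 - 127/7 = 874/7 ≈ 124.86)
S = 183565 (S = 169636 + 13929 = 183565)
(S + (80491 + 82733)) + √(n + 136710) = (183565 + (80491 + 82733)) + √(874/7 + 136710) = (183565 + 163224) + √(957844/7) = 346789 + 2*√1676227/7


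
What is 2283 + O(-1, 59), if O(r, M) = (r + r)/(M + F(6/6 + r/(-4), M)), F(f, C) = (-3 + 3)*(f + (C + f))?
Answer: 134695/59 ≈ 2283.0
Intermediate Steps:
F(f, C) = 0 (F(f, C) = 0*(C + 2*f) = 0)
O(r, M) = 2*r/M (O(r, M) = (r + r)/(M + 0) = (2*r)/M = 2*r/M)
2283 + O(-1, 59) = 2283 + 2*(-1)/59 = 2283 + 2*(-1)*(1/59) = 2283 - 2/59 = 134695/59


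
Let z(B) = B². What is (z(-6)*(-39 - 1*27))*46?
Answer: -109296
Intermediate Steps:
(z(-6)*(-39 - 1*27))*46 = ((-6)²*(-39 - 1*27))*46 = (36*(-39 - 27))*46 = (36*(-66))*46 = -2376*46 = -109296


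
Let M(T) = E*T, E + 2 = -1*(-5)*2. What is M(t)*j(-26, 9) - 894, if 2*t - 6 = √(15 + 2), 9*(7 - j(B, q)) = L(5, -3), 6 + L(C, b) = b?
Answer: -702 + 32*√17 ≈ -570.06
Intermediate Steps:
L(C, b) = -6 + b
j(B, q) = 8 (j(B, q) = 7 - (-6 - 3)/9 = 7 - ⅑*(-9) = 7 + 1 = 8)
E = 8 (E = -2 - 1*(-5)*2 = -2 + 5*2 = -2 + 10 = 8)
t = 3 + √17/2 (t = 3 + √(15 + 2)/2 = 3 + √17/2 ≈ 5.0616)
M(T) = 8*T
M(t)*j(-26, 9) - 894 = (8*(3 + √17/2))*8 - 894 = (24 + 4*√17)*8 - 894 = (192 + 32*√17) - 894 = -702 + 32*√17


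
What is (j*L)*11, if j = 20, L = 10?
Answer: 2200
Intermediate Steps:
(j*L)*11 = (20*10)*11 = 200*11 = 2200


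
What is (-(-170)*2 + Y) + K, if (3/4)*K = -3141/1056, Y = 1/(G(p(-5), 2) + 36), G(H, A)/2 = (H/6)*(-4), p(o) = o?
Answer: 473169/1408 ≈ 336.06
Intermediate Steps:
G(H, A) = -4*H/3 (G(H, A) = 2*((H/6)*(-4)) = 2*(-2*H/3) = -4*H/3)
Y = 3/128 (Y = 1/(-4/3*(-5) + 36) = 1/(20/3 + 36) = 1/(128/3) = 3/128 ≈ 0.023438)
K = -349/88 (K = 4*(-3141/1056)/3 = 4*(-3141*1/1056)/3 = (4/3)*(-1047/352) = -349/88 ≈ -3.9659)
(-(-170)*2 + Y) + K = (-(-170)*2 + 3/128) - 349/88 = (-34*(-10) + 3/128) - 349/88 = (340 + 3/128) - 349/88 = 43523/128 - 349/88 = 473169/1408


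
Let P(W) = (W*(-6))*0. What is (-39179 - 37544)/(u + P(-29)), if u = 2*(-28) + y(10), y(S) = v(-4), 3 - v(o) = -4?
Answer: 76723/49 ≈ 1565.8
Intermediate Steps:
v(o) = 7 (v(o) = 3 - 1*(-4) = 3 + 4 = 7)
P(W) = 0 (P(W) = -6*W*0 = 0)
y(S) = 7
u = -49 (u = 2*(-28) + 7 = -56 + 7 = -49)
(-39179 - 37544)/(u + P(-29)) = (-39179 - 37544)/(-49 + 0) = -76723/(-49) = -76723*(-1/49) = 76723/49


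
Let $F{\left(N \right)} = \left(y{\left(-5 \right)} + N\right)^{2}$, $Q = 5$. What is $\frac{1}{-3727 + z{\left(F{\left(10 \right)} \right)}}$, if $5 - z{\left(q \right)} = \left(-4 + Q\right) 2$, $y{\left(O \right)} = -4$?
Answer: $- \frac{1}{3724} \approx -0.00026853$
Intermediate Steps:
$F{\left(N \right)} = \left(-4 + N\right)^{2}$
$z{\left(q \right)} = 3$ ($z{\left(q \right)} = 5 - \left(-4 + 5\right) 2 = 5 - 1 \cdot 2 = 5 - 2 = 3$)
$\frac{1}{-3727 + z{\left(F{\left(10 \right)} \right)}} = \frac{1}{-3727 + 3} = \frac{1}{-3724} = - \frac{1}{3724}$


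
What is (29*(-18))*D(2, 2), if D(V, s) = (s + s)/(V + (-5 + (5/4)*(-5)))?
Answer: 8352/37 ≈ 225.73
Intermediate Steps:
D(V, s) = 2*s/(-45/4 + V) (D(V, s) = (2*s)/(V + (-5 + (5*(¼))*(-5))) = (2*s)/(V + (-5 + (5/4)*(-5))) = (2*s)/(V + (-5 - 25/4)) = (2*s)/(V - 45/4) = (2*s)/(-45/4 + V) = 2*s/(-45/4 + V))
(29*(-18))*D(2, 2) = (29*(-18))*(8*2/(-45 + 4*2)) = -4176*2/(-45 + 8) = -4176*2/(-37) = -4176*2*(-1)/37 = -522*(-16/37) = 8352/37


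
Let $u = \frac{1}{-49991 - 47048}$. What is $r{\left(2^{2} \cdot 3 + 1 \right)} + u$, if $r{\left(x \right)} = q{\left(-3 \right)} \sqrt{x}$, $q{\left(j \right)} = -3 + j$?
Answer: $- \frac{1}{97039} - 6 \sqrt{13} \approx -21.633$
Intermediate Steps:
$u = - \frac{1}{97039}$ ($u = \frac{1}{-97039} = - \frac{1}{97039} \approx -1.0305 \cdot 10^{-5}$)
$r{\left(x \right)} = - 6 \sqrt{x}$ ($r{\left(x \right)} = \left(-3 - 3\right) \sqrt{x} = - 6 \sqrt{x}$)
$r{\left(2^{2} \cdot 3 + 1 \right)} + u = - 6 \sqrt{2^{2} \cdot 3 + 1} - \frac{1}{97039} = - 6 \sqrt{4 \cdot 3 + 1} - \frac{1}{97039} = - 6 \sqrt{12 + 1} - \frac{1}{97039} = - 6 \sqrt{13} - \frac{1}{97039} = - \frac{1}{97039} - 6 \sqrt{13}$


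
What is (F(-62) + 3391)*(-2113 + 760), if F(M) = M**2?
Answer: -9788955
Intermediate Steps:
(F(-62) + 3391)*(-2113 + 760) = ((-62)**2 + 3391)*(-2113 + 760) = (3844 + 3391)*(-1353) = 7235*(-1353) = -9788955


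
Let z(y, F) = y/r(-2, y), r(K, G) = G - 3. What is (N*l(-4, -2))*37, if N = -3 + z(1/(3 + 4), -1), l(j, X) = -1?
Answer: 2257/20 ≈ 112.85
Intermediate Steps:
r(K, G) = -3 + G
z(y, F) = y/(-3 + y)
N = -61/20 (N = -3 + 1/((3 + 4)*(-3 + 1/(3 + 4))) = -3 + 1/(7*(-3 + 1/7)) = -3 + 1/(7*(-20/7)) = -3 + (1/7)*(-7/20) = -3 - 1/20 = -61/20 ≈ -3.0500)
(N*l(-4, -2))*37 = -61/20*(-1)*37 = (61/20)*37 = 2257/20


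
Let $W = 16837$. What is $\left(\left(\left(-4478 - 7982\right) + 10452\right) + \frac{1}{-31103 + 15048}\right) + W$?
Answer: $\frac{238079594}{16055} \approx 14829.0$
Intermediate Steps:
$\left(\left(\left(-4478 - 7982\right) + 10452\right) + \frac{1}{-31103 + 15048}\right) + W = \left(\left(\left(-4478 - 7982\right) + 10452\right) + \frac{1}{-31103 + 15048}\right) + 16837 = \left(\left(-12460 + 10452\right) + \frac{1}{-16055}\right) + 16837 = \left(-2008 - \frac{1}{16055}\right) + 16837 = - \frac{32238441}{16055} + 16837 = \frac{238079594}{16055}$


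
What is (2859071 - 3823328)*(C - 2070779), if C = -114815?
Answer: 2107474313658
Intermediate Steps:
(2859071 - 3823328)*(C - 2070779) = (2859071 - 3823328)*(-114815 - 2070779) = -964257*(-2185594) = 2107474313658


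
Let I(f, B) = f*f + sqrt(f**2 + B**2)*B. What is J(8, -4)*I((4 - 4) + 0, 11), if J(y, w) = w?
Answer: -484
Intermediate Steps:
I(f, B) = f**2 + B*sqrt(B**2 + f**2) (I(f, B) = f**2 + sqrt(B**2 + f**2)*B = f**2 + B*sqrt(B**2 + f**2))
J(8, -4)*I((4 - 4) + 0, 11) = -4*(((4 - 4) + 0)**2 + 11*sqrt(11**2 + ((4 - 4) + 0)**2)) = -4*((0 + 0)**2 + 11*sqrt(121 + (0 + 0)**2)) = -4*(0**2 + 11*sqrt(121 + 0**2)) = -4*(0 + 11*sqrt(121 + 0)) = -4*(0 + 11*sqrt(121)) = -4*(0 + 11*11) = -4*(0 + 121) = -4*121 = -484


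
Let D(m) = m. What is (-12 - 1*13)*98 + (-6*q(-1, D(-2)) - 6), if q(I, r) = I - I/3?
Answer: -2452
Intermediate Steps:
q(I, r) = 2*I/3 (q(I, r) = I - I/3 = 2*I/3)
(-12 - 1*13)*98 + (-6*q(-1, D(-2)) - 6) = (-12 - 1*13)*98 + (-4*(-1) - 6) = (-12 - 13)*98 + (-6*(-⅔) - 6) = -25*98 + (4 - 6) = -2450 - 2 = -2452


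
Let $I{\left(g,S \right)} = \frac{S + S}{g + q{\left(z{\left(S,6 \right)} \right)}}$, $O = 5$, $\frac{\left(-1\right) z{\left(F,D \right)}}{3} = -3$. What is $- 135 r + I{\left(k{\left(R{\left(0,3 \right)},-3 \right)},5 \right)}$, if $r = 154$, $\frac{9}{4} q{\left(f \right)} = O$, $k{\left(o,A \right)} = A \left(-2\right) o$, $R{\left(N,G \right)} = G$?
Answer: $- \frac{1891845}{91} \approx -20790.0$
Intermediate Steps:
$z{\left(F,D \right)} = 9$ ($z{\left(F,D \right)} = \left(-3\right) \left(-3\right) = 9$)
$k{\left(o,A \right)} = - 2 A o$
$q{\left(f \right)} = \frac{20}{9}$ ($q{\left(f \right)} = \frac{4}{9} \cdot 5 = \frac{20}{9}$)
$I{\left(g,S \right)} = \frac{2 S}{\frac{20}{9} + g}$ ($I{\left(g,S \right)} = \frac{S + S}{g + \frac{20}{9}} = \frac{2 S}{\frac{20}{9} + g}$)
$- 135 r + I{\left(k{\left(R{\left(0,3 \right)},-3 \right)},5 \right)} = \left(-135\right) 154 + 18 \cdot 5 \frac{1}{20 + 9 \left(\left(-2\right) \left(-3\right) 3\right)} = -20790 + 18 \cdot 5 \frac{1}{20 + 9 \cdot 18} = -20790 + 18 \cdot 5 \frac{1}{20 + 162} = -20790 + 18 \cdot 5 \cdot \frac{1}{182} = -20790 + \frac{45}{91} = - \frac{1891845}{91}$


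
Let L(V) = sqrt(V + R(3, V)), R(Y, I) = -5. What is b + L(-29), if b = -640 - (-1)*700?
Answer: 60 + I*sqrt(34) ≈ 60.0 + 5.831*I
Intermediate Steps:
L(V) = sqrt(-5 + V) (L(V) = sqrt(V - 5) = sqrt(-5 + V))
b = 60 (b = -640 - 1*(-700) = -640 + 700 = 60)
b + L(-29) = 60 + sqrt(-5 - 29) = 60 + sqrt(-34) = 60 + I*sqrt(34)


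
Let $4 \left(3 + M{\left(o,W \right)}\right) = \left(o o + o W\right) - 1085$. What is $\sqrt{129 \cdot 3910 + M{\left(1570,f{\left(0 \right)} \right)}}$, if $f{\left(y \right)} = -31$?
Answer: $\frac{\sqrt{4432693}}{2} \approx 1052.7$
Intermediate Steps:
$M{\left(o,W \right)} = - \frac{1097}{4} + \frac{o^{2}}{4} + \frac{W o}{4}$ ($M{\left(o,W \right)} = -3 + \frac{\left(o o + o W\right) - 1085}{4} = -3 + \frac{\left(o^{2} + W o\right) - 1085}{4} = -3 + \frac{-1085 + o^{2} + W o}{4} = -3 + \left(- \frac{1085}{4} + \frac{o^{2}}{4} + \frac{W o}{4}\right) = - \frac{1097}{4} + \frac{o^{2}}{4} + \frac{W o}{4}$)
$\sqrt{129 \cdot 3910 + M{\left(1570,f{\left(0 \right)} \right)}} = \sqrt{129 \cdot 3910 + \left(- \frac{1097}{4} + \frac{1570^{2}}{4} + \frac{1}{4} \left(-31\right) 1570\right)} = \sqrt{504390 - - \frac{2415133}{4}} = \sqrt{504390 + \frac{2415133}{4}} = \sqrt{\frac{4432693}{4}} = \frac{\sqrt{4432693}}{2}$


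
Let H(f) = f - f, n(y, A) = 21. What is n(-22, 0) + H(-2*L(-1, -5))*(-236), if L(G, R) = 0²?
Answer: 21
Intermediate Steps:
L(G, R) = 0
H(f) = 0
n(-22, 0) + H(-2*L(-1, -5))*(-236) = 21 + 0*(-236) = 21 + 0 = 21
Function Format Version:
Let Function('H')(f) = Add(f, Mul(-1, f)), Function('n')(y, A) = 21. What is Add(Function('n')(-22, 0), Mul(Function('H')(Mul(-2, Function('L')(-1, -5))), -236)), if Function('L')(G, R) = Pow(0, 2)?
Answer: 21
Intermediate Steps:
Function('L')(G, R) = 0
Function('H')(f) = 0
Add(Function('n')(-22, 0), Mul(Function('H')(Mul(-2, Function('L')(-1, -5))), -236)) = Add(21, Mul(0, -236)) = Add(21, 0) = 21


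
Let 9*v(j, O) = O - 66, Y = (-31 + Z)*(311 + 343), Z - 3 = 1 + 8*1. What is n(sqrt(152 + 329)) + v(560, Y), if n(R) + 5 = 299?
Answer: -1094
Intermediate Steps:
n(R) = 294 (n(R) = -5 + 299 = 294)
Z = 12 (Z = 3 + (1 + 8*1) = 3 + (1 + 8) = 3 + 9 = 12)
Y = -12426 (Y = (-31 + 12)*(311 + 343) = -19*654 = -12426)
v(j, O) = -22/3 + O/9 (v(j, O) = (O - 66)/9 = (-66 + O)/9 = -22/3 + O/9)
n(sqrt(152 + 329)) + v(560, Y) = 294 + (-22/3 + (1/9)*(-12426)) = 294 + (-22/3 - 4142/3) = 294 - 1388 = -1094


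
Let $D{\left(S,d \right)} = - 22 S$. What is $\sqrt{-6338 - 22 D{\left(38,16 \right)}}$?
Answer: $7 \sqrt{246} \approx 109.79$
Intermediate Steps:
$\sqrt{-6338 - 22 D{\left(38,16 \right)}} = \sqrt{-6338 - 22 \left(\left(-22\right) 38\right)} = \sqrt{-6338 - -18392} = \sqrt{-6338 + 18392} = \sqrt{12054} = 7 \sqrt{246}$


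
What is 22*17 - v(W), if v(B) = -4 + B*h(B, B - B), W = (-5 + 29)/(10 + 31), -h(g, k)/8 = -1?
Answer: 15306/41 ≈ 373.32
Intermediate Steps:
h(g, k) = 8 (h(g, k) = -8*(-1) = 8)
W = 24/41 ≈ 0.58537
v(B) = -4 + 8*B (v(B) = -4 + B*8 = -4 + 8*B)
22*17 - v(W) = 22*17 - (-4 + 8*(24/41)) = 374 - (-4 + 192/41) = 374 - 1*28/41 = 374 - 28/41 = 15306/41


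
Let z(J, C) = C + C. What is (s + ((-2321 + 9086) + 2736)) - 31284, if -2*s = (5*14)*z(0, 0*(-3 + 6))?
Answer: -21783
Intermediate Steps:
z(J, C) = 2*C
s = 0 (s = -5*14*2*(0*(-3 + 6))/2 = -35*2*(0*3) = -35*2*0 = -35*0 = -½*0 = 0)
(s + ((-2321 + 9086) + 2736)) - 31284 = (0 + ((-2321 + 9086) + 2736)) - 31284 = (0 + (6765 + 2736)) - 31284 = (0 + 9501) - 31284 = 9501 - 31284 = -21783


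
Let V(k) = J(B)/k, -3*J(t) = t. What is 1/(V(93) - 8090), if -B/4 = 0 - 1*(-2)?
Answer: -279/2257102 ≈ -0.00012361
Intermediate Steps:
B = -8 (B = -4*(0 - 1*(-2)) = -4*(0 + 2) = -4*2 = -8)
J(t) = -t/3
V(k) = 8/(3*k) (V(k) = (-⅓*(-8))/k = 8/(3*k))
1/(V(93) - 8090) = 1/((8/3)/93 - 8090) = 1/((8/3)*(1/93) - 8090) = 1/(8/279 - 8090) = 1/(-2257102/279) = -279/2257102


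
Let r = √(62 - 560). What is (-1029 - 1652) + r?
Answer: -2681 + I*√498 ≈ -2681.0 + 22.316*I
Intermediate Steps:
r = I*√498 (r = √(-498) = I*√498 ≈ 22.316*I)
(-1029 - 1652) + r = (-1029 - 1652) + I*√498 = -2681 + I*√498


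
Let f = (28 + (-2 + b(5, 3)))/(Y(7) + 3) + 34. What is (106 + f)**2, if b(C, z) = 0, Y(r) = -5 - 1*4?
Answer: 165649/9 ≈ 18405.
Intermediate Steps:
Y(r) = -9 (Y(r) = -5 - 4 = -9)
f = 89/3 (f = (28 + (-2 + 0))/(-9 + 3) + 34 = (28 - 2)/(-6) + 34 = 26*(-1/6) + 34 = -13/3 + 34 = 89/3 ≈ 29.667)
(106 + f)**2 = (106 + 89/3)**2 = (407/3)**2 = 165649/9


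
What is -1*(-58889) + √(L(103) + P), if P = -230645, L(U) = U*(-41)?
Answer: 58889 + 2*I*√58717 ≈ 58889.0 + 484.63*I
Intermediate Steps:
L(U) = -41*U
-1*(-58889) + √(L(103) + P) = -1*(-58889) + √(-41*103 - 230645) = 58889 + √(-4223 - 230645) = 58889 + √(-234868) = 58889 + 2*I*√58717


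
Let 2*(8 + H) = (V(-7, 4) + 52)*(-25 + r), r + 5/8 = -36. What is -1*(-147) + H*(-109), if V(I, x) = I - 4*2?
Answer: 2004573/16 ≈ 1.2529e+5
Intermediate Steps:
r = -293/8 (r = -5/8 - 36 = -293/8 ≈ -36.625)
V(I, x) = -8 + I (V(I, x) = I - 8 = -8 + I)
H = -18369/16 (H = -8 + (((-8 - 7) + 52)*(-25 - 293/8))/2 = -8 + ((-15 + 52)*(-493/8))/2 = -8 + (37*(-493/8))/2 = -8 + (½)*(-18241/8) = -8 - 18241/16 = -18369/16 ≈ -1148.1)
-1*(-147) + H*(-109) = -1*(-147) - 18369/16*(-109) = 147 + 2002221/16 = 2004573/16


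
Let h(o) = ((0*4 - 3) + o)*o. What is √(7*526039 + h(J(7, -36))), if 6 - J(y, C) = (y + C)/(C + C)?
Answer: √19088978593/72 ≈ 1918.9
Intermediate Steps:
J(y, C) = 6 - (C + y)/(2*C) (J(y, C) = 6 - (y + C)/(C + C) = 6 - (C + y)/(2*C))
h(o) = o*(-3 + o) (h(o) = ((0 - 3) + o)*o = (-3 + o)*o = o*(-3 + o))
√(7*526039 + h(J(7, -36))) = √(7*526039 + ((½)*(-1*7 + 11*(-36))/(-36))*(-3 + (½)*(-1*7 + 11*(-36))/(-36))) = √(3682273 + ((½)*(-1/36)*(-7 - 396))*(-3 + (½)*(-1/36)*(-7 - 396))) = √(3682273 + ((½)*(-1/36)*(-403))*(-3 + (½)*(-1/36)*(-403))) = √(3682273 + 403*(-3 + 403/72)/72) = √(3682273 + (403/72)*(187/72)) = √(3682273 + 75361/5184) = √(19088978593/5184) = √19088978593/72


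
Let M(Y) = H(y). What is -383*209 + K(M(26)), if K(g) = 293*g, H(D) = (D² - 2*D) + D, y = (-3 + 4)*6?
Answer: -71257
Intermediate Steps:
y = 6 (y = 1*6 = 6)
H(D) = D² - D
M(Y) = 30 (M(Y) = 6*(-1 + 6) = 6*5 = 30)
-383*209 + K(M(26)) = -383*209 + 293*30 = -80047 + 8790 = -71257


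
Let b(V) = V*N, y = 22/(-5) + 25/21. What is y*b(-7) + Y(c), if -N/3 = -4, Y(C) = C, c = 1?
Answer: 1353/5 ≈ 270.60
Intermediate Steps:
N = 12 (N = -3*(-4) = 12)
y = -337/105 (y = 22*(-1/5) + 25*(1/21) = -22/5 + 25/21 = -337/105 ≈ -3.2095)
b(V) = 12*V (b(V) = V*12 = 12*V)
y*b(-7) + Y(c) = -1348*(-7)/35 + 1 = -337/105*(-84) + 1 = 1348/5 + 1 = 1353/5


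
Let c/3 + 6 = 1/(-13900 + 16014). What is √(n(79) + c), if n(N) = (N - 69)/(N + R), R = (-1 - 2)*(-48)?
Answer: I*√3990015395114/471422 ≈ 4.2372*I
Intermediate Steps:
R = 144 (R = -3*(-48) = 144)
c = -38049/2114 (c = -18 + 3/(-13900 + 16014) = -18 + 3/2114 = -38049/2114 ≈ -17.999)
n(N) = (-69 + N)/(144 + N) (n(N) = (N - 69)/(N + 144) = (-69 + N)/(144 + N))
√(n(79) + c) = √((-69 + 79)/(144 + 79) - 38049/2114) = √(10/223 - 38049/2114) = √(-8463787/471422) = I*√3990015395114/471422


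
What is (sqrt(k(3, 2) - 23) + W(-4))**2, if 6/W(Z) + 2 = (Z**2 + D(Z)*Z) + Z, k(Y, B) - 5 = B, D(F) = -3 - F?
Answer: -15 + 8*I ≈ -15.0 + 8.0*I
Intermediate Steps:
k(Y, B) = 5 + B
W(Z) = 6/(-2 + Z + Z**2 + Z*(-3 - Z)) (W(Z) = 6/(-2 + ((Z**2 + (-3 - Z)*Z) + Z)) = 6/(-2 + ((Z**2 + Z*(-3 - Z)) + Z)) = 6/(-2 + (Z + Z**2 + Z*(-3 - Z))) = 6/(-2 + Z + Z**2 + Z*(-3 - Z)))
(sqrt(k(3, 2) - 23) + W(-4))**2 = (sqrt((5 + 2) - 23) - 3/(1 - 4))**2 = (sqrt(7 - 23) - 3/(-3))**2 = (sqrt(-16) - 3*(-1/3))**2 = (4*I + 1)**2 = (1 + 4*I)**2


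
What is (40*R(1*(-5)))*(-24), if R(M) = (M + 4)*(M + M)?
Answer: -9600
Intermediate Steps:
R(M) = 2*M*(4 + M) (R(M) = (4 + M)*(2*M) = 2*M*(4 + M))
(40*R(1*(-5)))*(-24) = (40*(2*(1*(-5))*(4 + 1*(-5))))*(-24) = (40*(2*(-5)*(4 - 5)))*(-24) = (40*(2*(-5)*(-1)))*(-24) = (40*10)*(-24) = 400*(-24) = -9600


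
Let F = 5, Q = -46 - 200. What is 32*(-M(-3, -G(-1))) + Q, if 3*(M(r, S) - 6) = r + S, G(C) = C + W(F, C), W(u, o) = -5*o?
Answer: -1090/3 ≈ -363.33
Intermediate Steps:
Q = -246
G(C) = -4*C (G(C) = C - 5*C = -4*C)
M(r, S) = 6 + S/3 + r/3 (M(r, S) = 6 + (r + S)/3 = 6 + (S + r)/3 = 6 + (S/3 + r/3) = 6 + S/3 + r/3)
32*(-M(-3, -G(-1))) + Q = 32*(-(6 + (-(-4)*(-1))/3 + (⅓)*(-3))) - 246 = 32*(-(6 + (-1*4)/3 - 1)) - 246 = 32*(-(6 + (⅓)*(-4) - 1)) - 246 = 32*(-(6 - 4/3 - 1)) - 246 = 32*(-1*11/3) - 246 = 32*(-11/3) - 246 = -352/3 - 246 = -1090/3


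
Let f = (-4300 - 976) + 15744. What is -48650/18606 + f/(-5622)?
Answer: -5574737/1245273 ≈ -4.4767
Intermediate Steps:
f = 10468 (f = -5276 + 15744 = 10468)
-48650/18606 + f/(-5622) = -48650/18606 + 10468/(-5622) = -48650*1/18606 + 10468*(-1/5622) = -3475/1329 - 5234/2811 = -5574737/1245273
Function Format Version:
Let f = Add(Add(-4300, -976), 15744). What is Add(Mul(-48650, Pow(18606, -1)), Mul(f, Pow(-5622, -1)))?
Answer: Rational(-5574737, 1245273) ≈ -4.4767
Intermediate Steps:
f = 10468 (f = Add(-5276, 15744) = 10468)
Add(Mul(-48650, Pow(18606, -1)), Mul(f, Pow(-5622, -1))) = Add(Mul(-48650, Pow(18606, -1)), Mul(10468, Pow(-5622, -1))) = Add(Mul(-48650, Rational(1, 18606)), Mul(10468, Rational(-1, 5622))) = Add(Rational(-3475, 1329), Rational(-5234, 2811)) = Rational(-5574737, 1245273)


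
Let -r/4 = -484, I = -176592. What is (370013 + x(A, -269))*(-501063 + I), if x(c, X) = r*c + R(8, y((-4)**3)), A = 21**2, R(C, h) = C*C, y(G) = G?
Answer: -829350104715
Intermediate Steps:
r = 1936 (r = -4*(-484) = 1936)
R(C, h) = C**2
A = 441
x(c, X) = 64 + 1936*c (x(c, X) = 1936*c + 8**2 = 1936*c + 64 = 64 + 1936*c)
(370013 + x(A, -269))*(-501063 + I) = (370013 + (64 + 1936*441))*(-501063 - 176592) = (370013 + (64 + 853776))*(-677655) = (370013 + 853840)*(-677655) = 1223853*(-677655) = -829350104715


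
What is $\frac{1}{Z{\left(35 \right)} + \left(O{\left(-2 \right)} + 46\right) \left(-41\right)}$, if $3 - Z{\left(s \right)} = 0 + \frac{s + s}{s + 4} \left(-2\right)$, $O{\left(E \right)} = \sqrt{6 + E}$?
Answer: $- \frac{39}{76495} \approx -0.00050984$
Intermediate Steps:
$Z{\left(s \right)} = 3 + \frac{4 s}{4 + s}$ ($Z{\left(s \right)} = 3 - \left(0 + \frac{s + s}{s + 4} \left(-2\right)\right) = 3 - \left(0 + \frac{2 s}{4 + s} \left(-2\right)\right) = 3 - \left(0 - \frac{4 s}{4 + s}\right) = 3 - - \frac{4 s}{4 + s} = 3 + \frac{4 s}{4 + s}$)
$\frac{1}{Z{\left(35 \right)} + \left(O{\left(-2 \right)} + 46\right) \left(-41\right)} = \frac{1}{\frac{12 + 7 \cdot 35}{4 + 35} + \left(\sqrt{6 - 2} + 46\right) \left(-41\right)} = \frac{1}{\frac{12 + 245}{39} + \left(\sqrt{4} + 46\right) \left(-41\right)} = \frac{1}{\frac{1}{39} \cdot 257 + \left(2 + 46\right) \left(-41\right)} = \frac{1}{\frac{257}{39} + 48 \left(-41\right)} = \frac{1}{\frac{257}{39} - 1968} = \frac{1}{- \frac{76495}{39}} = - \frac{39}{76495}$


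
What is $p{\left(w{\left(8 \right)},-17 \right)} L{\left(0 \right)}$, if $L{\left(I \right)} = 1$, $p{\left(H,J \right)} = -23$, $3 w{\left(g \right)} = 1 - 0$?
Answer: $-23$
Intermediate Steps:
$w{\left(g \right)} = \frac{1}{3}$ ($w{\left(g \right)} = \frac{1 - 0}{3} = \frac{1 + 0}{3} = \frac{1}{3} \cdot 1 = \frac{1}{3}$)
$p{\left(w{\left(8 \right)},-17 \right)} L{\left(0 \right)} = \left(-23\right) 1 = -23$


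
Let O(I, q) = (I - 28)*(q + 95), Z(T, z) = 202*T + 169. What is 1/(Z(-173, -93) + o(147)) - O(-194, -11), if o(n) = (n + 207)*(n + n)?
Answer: 1292287753/69299 ≈ 18648.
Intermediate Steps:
o(n) = 2*n*(207 + n) (o(n) = (207 + n)*(2*n) = 2*n*(207 + n))
Z(T, z) = 169 + 202*T
O(I, q) = (-28 + I)*(95 + q)
1/(Z(-173, -93) + o(147)) - O(-194, -11) = 1/((169 + 202*(-173)) + 2*147*(207 + 147)) - (-2660 - 28*(-11) + 95*(-194) - 194*(-11)) = 1/((169 - 34946) + 2*147*354) - (-2660 + 308 - 18430 + 2134) = 1/(-34777 + 104076) - 1*(-18648) = 1/69299 + 18648 = 1292287753/69299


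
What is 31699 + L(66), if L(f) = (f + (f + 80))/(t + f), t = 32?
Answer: 1553357/49 ≈ 31701.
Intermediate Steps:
L(f) = (80 + 2*f)/(32 + f) (L(f) = (f + (f + 80))/(32 + f) = (f + (80 + f))/(32 + f) = (80 + 2*f)/(32 + f))
31699 + L(66) = 31699 + 2*(40 + 66)/(32 + 66) = 31699 + 2*106/98 = 31699 + 2*(1/98)*106 = 31699 + 106/49 = 1553357/49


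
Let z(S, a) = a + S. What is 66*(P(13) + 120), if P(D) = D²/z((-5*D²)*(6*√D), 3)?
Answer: 294064044362/37129299 - 6283420*√13/37129299 ≈ 7919.4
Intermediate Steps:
z(S, a) = S + a
P(D) = D²/(3 - 30*D^(5/2)) (P(D) = D²/((-5*D²)*(6*√D) + 3) = D²/(-30*D^(5/2) + 3) = D²/(3 - 30*D^(5/2)))
66*(P(13) + 120) = 66*(-1*13²/(-3 + 30*13^(5/2)) + 120) = 66*(-1*169/(-3 + 30*(169*√13)) + 120) = 66*(-1*169/(-3 + 5070*√13) + 120) = 66*(-169/(-3 + 5070*√13) + 120) = 66*(120 - 169/(-3 + 5070*√13)) = 7920 - 11154/(-3 + 5070*√13)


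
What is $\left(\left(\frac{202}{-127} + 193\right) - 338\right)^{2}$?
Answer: $\frac{346592689}{16129} \approx 21489.0$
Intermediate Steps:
$\left(\left(\frac{202}{-127} + 193\right) - 338\right)^{2} = \left(\left(202 \left(- \frac{1}{127}\right) + 193\right) - 338\right)^{2} = \left(\left(- \frac{202}{127} + 193\right) - 338\right)^{2} = \left(\frac{24309}{127} - 338\right)^{2} = \left(- \frac{18617}{127}\right)^{2} = \frac{346592689}{16129}$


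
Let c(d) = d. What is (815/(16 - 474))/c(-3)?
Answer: 815/1374 ≈ 0.59316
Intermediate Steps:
(815/(16 - 474))/c(-3) = (815/(16 - 474))/(-3) = (815/(-458))*(-1/3) = (815*(-1/458))*(-1/3) = -815/458*(-1/3) = 815/1374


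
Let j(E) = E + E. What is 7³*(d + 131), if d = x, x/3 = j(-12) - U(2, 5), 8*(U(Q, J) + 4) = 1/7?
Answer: 194677/8 ≈ 24335.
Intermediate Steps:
U(Q, J) = -223/56 (U(Q, J) = -4 + (⅛)/7 = -4 + (⅛)*(⅐) = -4 + 1/56 = -223/56)
j(E) = 2*E
x = -3363/56 (x = 3*(2*(-12) - 1*(-223/56)) = 3*(-24 + 223/56) = 3*(-1121/56) = -3363/56 ≈ -60.054)
d = -3363/56 ≈ -60.054
7³*(d + 131) = 7³*(-3363/56 + 131) = 343*(3973/56) = 194677/8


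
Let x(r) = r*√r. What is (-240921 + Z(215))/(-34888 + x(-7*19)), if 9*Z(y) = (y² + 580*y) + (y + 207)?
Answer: 1421822704/223994421 - 37941898*I*√133/1567960947 ≈ 6.3476 - 0.27907*I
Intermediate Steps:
Z(y) = 23 + y²/9 + 581*y/9 (Z(y) = ((y² + 580*y) + (y + 207))/9 = ((y² + 580*y) + (207 + y))/9 = (207 + y² + 581*y)/9 = 23 + y²/9 + 581*y/9)
x(r) = r^(3/2)
(-240921 + Z(215))/(-34888 + x(-7*19)) = (-240921 + (23 + (⅑)*215² + (581/9)*215))/(-34888 + (-7*19)^(3/2)) = (-240921 + (23 + (⅑)*46225 + 124915/9))/(-34888 + (-133)^(3/2)) = (-240921 + (23 + 46225/9 + 124915/9))/(-34888 - 133*I*√133) = (-240921 + 171347/9)/(-34888 - 133*I*√133) = -1996942/(9*(-34888 - 133*I*√133))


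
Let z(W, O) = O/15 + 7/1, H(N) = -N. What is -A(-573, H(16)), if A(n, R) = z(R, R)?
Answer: -89/15 ≈ -5.9333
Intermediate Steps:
z(W, O) = 7 + O/15 (z(W, O) = O*(1/15) + 7*1 = O/15 + 7 = 7 + O/15)
A(n, R) = 7 + R/15
-A(-573, H(16)) = -(7 + (-1*16)/15) = -(7 + (1/15)*(-16)) = -(7 - 16/15) = -1*89/15 = -89/15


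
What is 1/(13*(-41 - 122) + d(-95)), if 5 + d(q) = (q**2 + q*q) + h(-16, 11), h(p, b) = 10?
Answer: 1/15936 ≈ 6.2751e-5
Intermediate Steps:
d(q) = 5 + 2*q**2 (d(q) = -5 + ((q**2 + q*q) + 10) = -5 + ((q**2 + q**2) + 10) = -5 + (2*q**2 + 10) = -5 + (10 + 2*q**2) = 5 + 2*q**2)
1/(13*(-41 - 122) + d(-95)) = 1/(13*(-41 - 122) + (5 + 2*(-95)**2)) = 1/(13*(-163) + (5 + 2*9025)) = 1/(-2119 + (5 + 18050)) = 1/(-2119 + 18055) = 1/15936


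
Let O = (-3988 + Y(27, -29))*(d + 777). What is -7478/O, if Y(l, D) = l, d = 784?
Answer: 7478/6183121 ≈ 0.0012094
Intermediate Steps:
O = -6183121 (O = (-3988 + 27)*(784 + 777) = -3961*1561 = -6183121)
-7478/O = -7478/(-6183121) = -7478*(-1/6183121) = 7478/6183121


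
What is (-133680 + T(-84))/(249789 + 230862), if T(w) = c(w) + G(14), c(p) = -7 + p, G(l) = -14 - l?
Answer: -133799/480651 ≈ -0.27837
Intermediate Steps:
T(w) = -35 + w (T(w) = (-7 + w) + (-14 - 1*14) = (-7 + w) + (-14 - 14) = (-7 + w) - 28 = -35 + w)
(-133680 + T(-84))/(249789 + 230862) = (-133680 + (-35 - 84))/(249789 + 230862) = (-133680 - 119)/480651 = -133799*1/480651 = -133799/480651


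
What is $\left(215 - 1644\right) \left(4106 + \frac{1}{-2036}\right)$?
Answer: $- \frac{11946175635}{2036} \approx -5.8675 \cdot 10^{6}$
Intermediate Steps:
$\left(215 - 1644\right) \left(4106 + \frac{1}{-2036}\right) = - 1429 \left(4106 - \frac{1}{2036}\right) = \left(-1429\right) \frac{8359815}{2036} = - \frac{11946175635}{2036}$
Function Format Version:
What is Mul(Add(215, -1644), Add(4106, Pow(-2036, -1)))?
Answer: Rational(-11946175635, 2036) ≈ -5.8675e+6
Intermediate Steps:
Mul(Add(215, -1644), Add(4106, Pow(-2036, -1))) = Mul(-1429, Add(4106, Rational(-1, 2036))) = Mul(-1429, Rational(8359815, 2036)) = Rational(-11946175635, 2036)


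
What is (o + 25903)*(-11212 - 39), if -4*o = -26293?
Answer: -1461561155/4 ≈ -3.6539e+8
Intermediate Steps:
o = 26293/4 (o = -¼*(-26293) = 26293/4 ≈ 6573.3)
(o + 25903)*(-11212 - 39) = (26293/4 + 25903)*(-11212 - 39) = (129905/4)*(-11251) = -1461561155/4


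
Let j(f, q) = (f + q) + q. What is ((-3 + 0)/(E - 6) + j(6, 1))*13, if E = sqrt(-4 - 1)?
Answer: 4498/41 + 39*I*sqrt(5)/41 ≈ 109.71 + 2.127*I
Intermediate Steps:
E = I*sqrt(5) (E = sqrt(-5) = I*sqrt(5) ≈ 2.2361*I)
j(f, q) = f + 2*q
((-3 + 0)/(E - 6) + j(6, 1))*13 = ((-3 + 0)/(I*sqrt(5) - 6) + (6 + 2*1))*13 = (-3/(-6 + I*sqrt(5)) + (6 + 2))*13 = (-3/(-6 + I*sqrt(5)) + 8)*13 = (8 - 3/(-6 + I*sqrt(5)))*13 = 104 - 39/(-6 + I*sqrt(5))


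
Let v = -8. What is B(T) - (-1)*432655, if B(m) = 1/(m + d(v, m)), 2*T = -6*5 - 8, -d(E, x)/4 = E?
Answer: 5624516/13 ≈ 4.3266e+5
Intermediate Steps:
d(E, x) = -4*E
T = -19 (T = (-6*5 - 8)/2 = (-30 - 8)/2 = (½)*(-38) = -19)
B(m) = 1/(32 + m) (B(m) = 1/(m - 4*(-8)) = 1/(m + 32) = 1/(32 + m))
B(T) - (-1)*432655 = 1/(32 - 19) - (-1)*432655 = 1/13 - 1*(-432655) = 1/13 + 432655 = 5624516/13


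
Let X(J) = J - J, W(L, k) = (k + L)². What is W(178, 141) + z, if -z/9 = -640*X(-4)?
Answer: 101761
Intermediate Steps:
W(L, k) = (L + k)²
X(J) = 0
z = 0 (z = -(-5760)*0 = -9*0 = 0)
W(178, 141) + z = (178 + 141)² + 0 = 319² + 0 = 101761 + 0 = 101761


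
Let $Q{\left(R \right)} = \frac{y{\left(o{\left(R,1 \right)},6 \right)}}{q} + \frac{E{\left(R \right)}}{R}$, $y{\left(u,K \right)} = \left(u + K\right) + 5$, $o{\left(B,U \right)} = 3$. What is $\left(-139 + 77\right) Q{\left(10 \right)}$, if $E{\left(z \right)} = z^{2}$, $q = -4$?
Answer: $-403$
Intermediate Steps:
$y{\left(u,K \right)} = 5 + K + u$ ($y{\left(u,K \right)} = \left(K + u\right) + 5 = 5 + K + u$)
$Q{\left(R \right)} = - \frac{7}{2} + R$ ($Q{\left(R \right)} = \frac{5 + 6 + 3}{-4} + \frac{R^{2}}{R} = 14 \left(- \frac{1}{4}\right) + R = - \frac{7}{2} + R$)
$\left(-139 + 77\right) Q{\left(10 \right)} = \left(-139 + 77\right) \left(- \frac{7}{2} + 10\right) = \left(-62\right) \frac{13}{2} = -403$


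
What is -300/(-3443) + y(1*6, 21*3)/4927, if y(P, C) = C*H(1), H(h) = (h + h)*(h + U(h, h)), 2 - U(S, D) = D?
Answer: 2345736/16963661 ≈ 0.13828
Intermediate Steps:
U(S, D) = 2 - D
H(h) = 4*h (H(h) = (h + h)*(h + (2 - h)) = (2*h)*2 = 4*h)
y(P, C) = 4*C (y(P, C) = C*(4*1) = C*4 = 4*C)
-300/(-3443) + y(1*6, 21*3)/4927 = -300/(-3443) + (4*(21*3))/4927 = -300*(-1/3443) + (4*63)*(1/4927) = 300/3443 + 252*(1/4927) = 300/3443 + 252/4927 = 2345736/16963661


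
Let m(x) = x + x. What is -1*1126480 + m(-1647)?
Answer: -1129774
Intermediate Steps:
m(x) = 2*x
-1*1126480 + m(-1647) = -1*1126480 + 2*(-1647) = -1126480 - 3294 = -1129774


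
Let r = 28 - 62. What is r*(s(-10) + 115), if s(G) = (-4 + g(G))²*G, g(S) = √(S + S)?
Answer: -5270 - 5440*I*√5 ≈ -5270.0 - 12164.0*I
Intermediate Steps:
g(S) = √2*√S (g(S) = √(2*S) = √2*√S)
r = -34
s(G) = G*(-4 + √2*√G)² (s(G) = (-4 + √2*√G)²*G = G*(-4 + √2*√G)²)
r*(s(-10) + 115) = -34*(-10*(-4 + √2*√(-10))² + 115) = -34*(-10*(-4 + √2*(I*√10))² + 115) = -34*(-10*(-4 + 2*I*√5)² + 115) = -34*(115 - 10*(-4 + 2*I*√5)²) = -3910 + 340*(-4 + 2*I*√5)²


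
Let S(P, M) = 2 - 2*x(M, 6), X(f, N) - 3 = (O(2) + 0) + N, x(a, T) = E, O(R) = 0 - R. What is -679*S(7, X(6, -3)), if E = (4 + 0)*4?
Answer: 20370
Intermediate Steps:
E = 16 (E = 4*4 = 16)
O(R) = -R
x(a, T) = 16
X(f, N) = 1 + N (X(f, N) = 3 + ((-1*2 + 0) + N) = 3 + ((-2 + 0) + N) = 3 + (-2 + N) = 1 + N)
S(P, M) = -30 (S(P, M) = 2 - 2*16 = 2 - 32 = -30)
-679*S(7, X(6, -3)) = -679*(-30) = 20370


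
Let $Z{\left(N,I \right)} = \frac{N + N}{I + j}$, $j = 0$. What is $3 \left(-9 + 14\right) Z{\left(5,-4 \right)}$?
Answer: $- \frac{75}{2} \approx -37.5$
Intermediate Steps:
$Z{\left(N,I \right)} = \frac{2 N}{I}$ ($Z{\left(N,I \right)} = \frac{N + N}{I + 0} = \frac{2 N}{I}$)
$3 \left(-9 + 14\right) Z{\left(5,-4 \right)} = 3 \left(-9 + 14\right) 2 \cdot 5 \frac{1}{-4} = 3 \cdot 5 \cdot 2 \cdot 5 \left(- \frac{1}{4}\right) = 15 \left(- \frac{5}{2}\right) = - \frac{75}{2}$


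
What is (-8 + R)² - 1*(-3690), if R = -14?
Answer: 4174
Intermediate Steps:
(-8 + R)² - 1*(-3690) = (-8 - 14)² - 1*(-3690) = (-22)² + 3690 = 484 + 3690 = 4174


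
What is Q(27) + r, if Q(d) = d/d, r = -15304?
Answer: -15303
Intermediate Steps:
Q(d) = 1
Q(27) + r = 1 - 15304 = -15303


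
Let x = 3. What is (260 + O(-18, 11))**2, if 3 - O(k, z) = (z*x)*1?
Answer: 52900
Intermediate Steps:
O(k, z) = 3 - 3*z (O(k, z) = 3 - z*3 = 3 - 3*z)
(260 + O(-18, 11))**2 = (260 + (3 - 3*11))**2 = (260 + (3 - 33))**2 = (260 - 30)**2 = 230**2 = 52900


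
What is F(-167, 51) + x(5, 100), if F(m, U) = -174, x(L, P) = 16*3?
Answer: -126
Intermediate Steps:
x(L, P) = 48
F(-167, 51) + x(5, 100) = -174 + 48 = -126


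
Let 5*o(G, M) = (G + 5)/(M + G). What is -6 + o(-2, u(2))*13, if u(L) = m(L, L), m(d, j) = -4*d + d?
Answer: -279/40 ≈ -6.9750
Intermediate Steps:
m(d, j) = -3*d
u(L) = -3*L
o(G, M) = (5 + G)/(5*(G + M)) (o(G, M) = ((G + 5)/(M + G))/5 = ((5 + G)/(G + M))/5 = (5 + G)/(5*(G + M)))
-6 + o(-2, u(2))*13 = -6 + ((1 + (1/5)*(-2))/(-2 - 3*2))*13 = -6 + ((1 - 2/5)/(-2 - 6))*13 = -6 + ((3/5)/(-8))*13 = -6 - 1/8*3/5*13 = -6 - 3/40*13 = -6 - 39/40 = -279/40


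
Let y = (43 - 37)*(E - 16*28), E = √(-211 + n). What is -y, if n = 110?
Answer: 2688 - 6*I*√101 ≈ 2688.0 - 60.299*I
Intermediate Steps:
E = I*√101 (E = √(-211 + 110) = √(-101) = I*√101 ≈ 10.05*I)
y = -2688 + 6*I*√101 (y = (43 - 37)*(I*√101 - 16*28) = 6*(I*√101 - 448) = 6*(-448 + I*√101) = -2688 + 6*I*√101 ≈ -2688.0 + 60.299*I)
-y = -(-2688 + 6*I*√101) = 2688 - 6*I*√101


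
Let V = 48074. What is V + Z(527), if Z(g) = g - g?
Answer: 48074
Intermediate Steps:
Z(g) = 0
V + Z(527) = 48074 + 0 = 48074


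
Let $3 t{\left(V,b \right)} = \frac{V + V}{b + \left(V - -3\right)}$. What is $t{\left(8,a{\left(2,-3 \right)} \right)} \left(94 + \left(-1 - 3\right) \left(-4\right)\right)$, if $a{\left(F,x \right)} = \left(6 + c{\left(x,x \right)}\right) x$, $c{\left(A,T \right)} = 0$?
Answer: $- \frac{1760}{21} \approx -83.81$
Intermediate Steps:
$a{\left(F,x \right)} = 6 x$ ($a{\left(F,x \right)} = \left(6 + 0\right) x = 6 x$)
$t{\left(V,b \right)} = \frac{2 V}{3 \left(3 + V + b\right)}$ ($t{\left(V,b \right)} = \frac{\left(V + V\right) \frac{1}{b + \left(V - -3\right)}}{3} = \frac{2 V \frac{1}{b + \left(V + 3\right)}}{3} = \frac{2 V \frac{1}{b + \left(3 + V\right)}}{3} = \frac{2 V \frac{1}{3 + V + b}}{3} = \frac{2 V}{3 \left(3 + V + b\right)}$)
$t{\left(8,a{\left(2,-3 \right)} \right)} \left(94 + \left(-1 - 3\right) \left(-4\right)\right) = \frac{2}{3} \cdot 8 \frac{1}{3 + 8 + 6 \left(-3\right)} \left(94 + \left(-1 - 3\right) \left(-4\right)\right) = \frac{2}{3} \cdot 8 \frac{1}{3 + 8 - 18} \left(94 - -16\right) = \frac{2}{3} \cdot 8 \frac{1}{-7} \left(94 + 16\right) = \frac{2}{3} \cdot 8 \left(- \frac{1}{7}\right) 110 = \left(- \frac{16}{21}\right) 110 = - \frac{1760}{21}$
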